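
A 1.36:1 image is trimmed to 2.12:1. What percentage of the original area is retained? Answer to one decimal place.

64.2%

2.12:1 is wider than 1.36:1, so the crop keeps the full width and trims the height.
(1.360)/(2.120) ≈ 0.642 of the area survives.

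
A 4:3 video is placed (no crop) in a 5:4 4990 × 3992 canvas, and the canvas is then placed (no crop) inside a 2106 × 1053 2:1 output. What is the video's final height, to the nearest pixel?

Inside the 4990×3992 canvas the video is width-limited at 4990.00 × 3742.50.
The 5:4 canvas is height-limited in 2106×1053, giving 1316.25 × 1053.00; scale factor 0.2638.
So the video's height is 3742.50 × 0.2638 ≈ 987.19.

987 px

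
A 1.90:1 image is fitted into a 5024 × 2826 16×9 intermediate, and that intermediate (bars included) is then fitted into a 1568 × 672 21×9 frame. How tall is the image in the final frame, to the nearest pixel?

First fit — 1.90:1 into 5024×2826 spans the width: 5024.00 × 2644.21.
The 16×9 canvas is height-limited in 1568×672, giving 1194.67 × 672.00; scale factor 0.2378.
The image scales with it: height 2644.21 × 0.2378 ≈ 628.77.

629 px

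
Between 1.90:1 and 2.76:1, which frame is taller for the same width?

1.9 and 2.76; 2.76 > 1.9. The smaller width-to-height ratio is the taller frame.

1.90:1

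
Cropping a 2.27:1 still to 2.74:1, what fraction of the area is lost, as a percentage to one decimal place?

2.74:1 is wider than 2.27:1, so the crop keeps the full width and trims the height.
Area ratio = (2.270)/(2.740) = 82.85%; the remaining 17.15% is cropped out.

17.2%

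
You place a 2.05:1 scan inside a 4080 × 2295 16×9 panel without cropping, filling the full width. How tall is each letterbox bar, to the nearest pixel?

Content height = 4080 / 2.050 ≈ 1990.24 px.
2295 − 1990.24 = 304.76 px of bars (152.38 each).

152 px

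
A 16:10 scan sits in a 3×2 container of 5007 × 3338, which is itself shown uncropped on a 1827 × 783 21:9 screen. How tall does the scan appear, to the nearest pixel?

734 px

Inside the 5007×3338 canvas the scan is width-limited at 5007.00 × 3129.38.
The 3×2 canvas is height-limited in 1827×783, giving 1174.50 × 783.00; scale factor 0.2346.
Applying the same ×0.2346: 3129.38 → 734.06.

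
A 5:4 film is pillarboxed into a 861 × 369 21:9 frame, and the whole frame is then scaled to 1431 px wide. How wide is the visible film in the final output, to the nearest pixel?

767 px

In the 861×369 frame the film fills the height: width = 369 × 5/4 ≈ 461.25 px.
Resizing to 1431 px wide multiplies everything by 1.6620: 461.25 → 766.61 px.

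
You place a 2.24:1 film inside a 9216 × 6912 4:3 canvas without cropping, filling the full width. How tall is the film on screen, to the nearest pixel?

Content height = 9216 / 2.240 ≈ 4114.29 px.

4114 px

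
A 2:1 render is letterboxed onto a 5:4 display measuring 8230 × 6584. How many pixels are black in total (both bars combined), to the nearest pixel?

20319870 pixels

Since 2.000 > 1.250, the render is width-limited.
The render is 8230 × 1/2 ≈ 4115.0000 px tall.
Leftover height: 6584 − 4115.0000 = 2469.0000 px.
That's 2469.0000 × 8230 ≈ 20319870 black pixels.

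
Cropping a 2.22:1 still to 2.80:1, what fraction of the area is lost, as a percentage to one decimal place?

The width stays; only height is cut (since 2.80:1 is wider than 2.22:1).
(2.220)/(2.800) ≈ 0.793 of the area survives, leaving 20.71% discarded.

20.7%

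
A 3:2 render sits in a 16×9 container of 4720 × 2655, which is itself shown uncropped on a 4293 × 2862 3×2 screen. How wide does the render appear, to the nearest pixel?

3:2 in 4720×2655: fills the height, so the render is 3982.50 × 2655.00.
16×9 in 4293×2862: fills the width, so the intermediate becomes 4293.00 × 2414.81 — a scale of ×0.9095.
So the render's width is 3982.50 × 0.9095 ≈ 3622.22.

3622 px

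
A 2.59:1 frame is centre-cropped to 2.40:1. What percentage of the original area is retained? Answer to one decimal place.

2.40:1 is narrower than 2.59:1, so the crop keeps the full height and trims the width.
(2.400)/(2.590) ≈ 0.927 of the area survives.

92.7%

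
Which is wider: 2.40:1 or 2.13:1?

2.4 and 2.13; 2.4 > 2.13.

2.40:1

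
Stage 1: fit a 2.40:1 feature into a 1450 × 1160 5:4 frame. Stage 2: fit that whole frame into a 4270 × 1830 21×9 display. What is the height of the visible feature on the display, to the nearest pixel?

Inside the 1450×1160 canvas the feature is width-limited at 1450.00 × 604.17.
5:4 in 4270×1830: fills the height, so the intermediate becomes 2287.50 × 1830.00 — a scale of ×1.5776.
So the feature's height is 604.17 × 1.5776 ≈ 953.12.

953 px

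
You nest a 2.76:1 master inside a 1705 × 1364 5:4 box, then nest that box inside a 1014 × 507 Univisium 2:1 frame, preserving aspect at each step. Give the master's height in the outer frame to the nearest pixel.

230 px

First fit — 2.76:1 into 1705×1364 spans the width: 1705.00 × 617.75.
5:4 in 1014×507: fills the height, so the intermediate becomes 633.75 × 507.00 — a scale of ×0.3717.
Applying the same ×0.3717: 617.75 → 229.62.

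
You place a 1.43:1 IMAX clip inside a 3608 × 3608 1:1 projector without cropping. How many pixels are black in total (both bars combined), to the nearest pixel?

3914402 pixels

Since 1.430 > 1.000, the clip is width-limited.
The clip is 3608 / 1.430 ≈ 2523.0769 px tall.
3608 − 2523.0769 = 1084.9231 px of bars.
That's 1084.9231 × 3608 ≈ 3914402 black pixels.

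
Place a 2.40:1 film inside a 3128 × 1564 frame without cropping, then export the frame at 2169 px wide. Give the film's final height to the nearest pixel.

Fitted into 3128×1564, the film spans the width; its height is 3128 / 2.400 ≈ 1303.33 px.
Resizing to 2169 px wide multiplies everything by 0.6934: 1303.33 → 903.75 px.

904 px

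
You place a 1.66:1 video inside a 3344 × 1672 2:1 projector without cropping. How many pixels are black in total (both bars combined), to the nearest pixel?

950499 pixels

1.66:1 (1.660) < 2:1 (2.000), so the video fills the height.
Content width = 1672 × 1.660 ≈ 2775.5200 px.
Black = 3344 − 2775.5200 = 568.4800 px.
Across the 1672-px span: 568.4800 × 1672 ≈ 950499 px.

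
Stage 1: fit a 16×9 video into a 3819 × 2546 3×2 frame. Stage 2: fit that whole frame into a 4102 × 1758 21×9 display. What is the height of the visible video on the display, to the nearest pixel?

1483 px

16×9 in 3819×2546: fills the width, so the video is 3819.00 × 2148.19.
Second fit — the 3×2 canvas into 4102×1758 spans the height: 2637.00 × 1758.00 (×0.6905 from 3819×2546).
The video scales with it: height 2148.19 × 0.6905 ≈ 1483.31.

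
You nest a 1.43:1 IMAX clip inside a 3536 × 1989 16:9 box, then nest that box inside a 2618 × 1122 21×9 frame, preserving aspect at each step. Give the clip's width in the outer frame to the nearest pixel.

Inside the 3536×1989 canvas the clip is height-limited at 2844.27 × 1989.00.
16:9 in 2618×1122: fills the height, so the intermediate becomes 1994.67 × 1122.00 — a scale of ×0.5641.
Applying the same ×0.5641: 2844.27 → 1604.46.

1604 px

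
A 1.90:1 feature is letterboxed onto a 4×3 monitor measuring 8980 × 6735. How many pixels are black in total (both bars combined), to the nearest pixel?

18037984 pixels

Since 1.900 > 1.333, the feature is width-limited.
That makes the image 4726.3158 px tall (8980 / 1.900).
Black = 6735 − 4726.3158 = 2008.6842 px.
Across the 8980-px span: 2008.6842 × 8980 ≈ 18037984 px.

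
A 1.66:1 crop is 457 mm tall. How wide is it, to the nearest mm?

457 × 1.660 = 758.62.

759 mm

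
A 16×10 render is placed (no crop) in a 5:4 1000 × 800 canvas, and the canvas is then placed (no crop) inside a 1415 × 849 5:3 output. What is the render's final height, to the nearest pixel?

663 px

First fit — 16×10 into 1000×800 spans the width: 1000.00 × 625.00.
5:4 in 1415×849: fills the height, so the intermediate becomes 1061.25 × 849.00 — a scale of ×1.0613.
The render scales with it: height 625.00 × 1.0613 ≈ 663.28.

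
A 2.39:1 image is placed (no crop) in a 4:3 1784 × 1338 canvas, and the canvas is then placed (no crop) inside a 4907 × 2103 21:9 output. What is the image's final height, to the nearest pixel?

1173 px

Inside the 1784×1338 canvas the image is width-limited at 1784.00 × 746.44.
4:3 in 4907×2103: fills the height, so the intermediate becomes 2804.00 × 2103.00 — a scale of ×1.5717.
The image scales with it: height 746.44 × 1.5717 ≈ 1173.22.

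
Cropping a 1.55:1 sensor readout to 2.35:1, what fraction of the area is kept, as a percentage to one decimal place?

2.35:1 is wider than 1.55:1, so the crop keeps the full width and trims the height.
Fraction kept = (1.550)/(2.350) ≈ 65.96%.

66.0%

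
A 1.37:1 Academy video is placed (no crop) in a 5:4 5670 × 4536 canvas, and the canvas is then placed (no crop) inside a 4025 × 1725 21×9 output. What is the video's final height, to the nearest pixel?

1574 px

First fit — 1.37:1 Academy into 5670×4536 spans the width: 5670.00 × 4138.69.
Second fit — the 5:4 canvas into 4025×1725 spans the height: 2156.25 × 1725.00 (×0.3803 from 5670×4536).
Applying the same ×0.3803: 4138.69 → 1573.91.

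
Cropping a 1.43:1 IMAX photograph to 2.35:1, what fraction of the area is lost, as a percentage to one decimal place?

39.1%

Going from 1.43:1 IMAX to 2.35:1 means cutting height while keeping width.
Fraction kept = (1.430)/(2.350) ≈ 60.85%, so 39.15% is lost.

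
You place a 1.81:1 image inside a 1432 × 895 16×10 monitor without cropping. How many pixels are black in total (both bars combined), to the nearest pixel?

148699 pixels

1.81:1 (1.810) > 16×10 (1.600), so the image fills the width.
Content height = 1432 / 1.810 ≈ 791.1602 px.
895 − 791.1602 = 103.8398 px of bars.
Across the 1432-px span: 103.8398 × 1432 ≈ 148699 px.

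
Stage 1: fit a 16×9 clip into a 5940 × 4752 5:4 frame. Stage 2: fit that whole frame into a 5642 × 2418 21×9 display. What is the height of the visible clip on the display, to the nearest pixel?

1700 px

Inside the 5940×4752 canvas the clip is width-limited at 5940.00 × 3341.25.
The 5:4 canvas is height-limited in 5642×2418, giving 3022.50 × 2418.00; scale factor 0.5088.
The clip scales with it: height 3341.25 × 0.5088 ≈ 1700.16.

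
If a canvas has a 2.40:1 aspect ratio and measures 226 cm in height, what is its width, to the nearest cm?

542 cm

At 2.40:1, 226 × 2.400 ≈ 542.40.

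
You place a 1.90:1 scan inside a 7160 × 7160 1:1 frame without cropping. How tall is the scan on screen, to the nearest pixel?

1.90:1 is wider than 1:1, so it spans the full width.
That makes the image 3768.42 px tall (7160 / 1.900).

3768 px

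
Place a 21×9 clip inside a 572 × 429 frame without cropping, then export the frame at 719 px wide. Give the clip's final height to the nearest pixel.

At 572×429 the clip is width-limited, so height = 572 × 9/21 ≈ 245.14 px.
Scaling 572 → 719 is ×1.2570, so the height becomes 245.14 × 1.2570 ≈ 308.14 px.

308 px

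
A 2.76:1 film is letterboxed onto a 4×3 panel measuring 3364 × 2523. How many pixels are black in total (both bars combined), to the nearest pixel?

4387192 pixels

2.76:1 (2.760) > 4×3 (1.333), so the film fills the width.
Content height = 3364 / 2.760 ≈ 1218.8406 px.
Black = 2523 − 1218.8406 = 1304.1594 px.
Bar area = 1304.1594 × 3364 ≈ 4387192 px.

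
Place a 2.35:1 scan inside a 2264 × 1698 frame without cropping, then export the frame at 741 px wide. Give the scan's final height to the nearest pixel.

Fitted into 2264×1698, the scan spans the width; its height is 2264 / 2.350 ≈ 963.40 px.
Resizing to 741 px wide multiplies everything by 0.3273: 963.40 → 315.32 px.

315 px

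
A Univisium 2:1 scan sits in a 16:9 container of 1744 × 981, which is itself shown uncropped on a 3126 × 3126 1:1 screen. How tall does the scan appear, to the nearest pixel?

First fit — Univisium 2:1 into 1744×981 spans the width: 1744.00 × 872.00.
Second fit — the 16:9 canvas into 3126×3126 spans the width: 3126.00 × 1758.38 (×1.7924 from 1744×981).
The scan scales with it: height 872.00 × 1.7924 ≈ 1563.00.

1563 px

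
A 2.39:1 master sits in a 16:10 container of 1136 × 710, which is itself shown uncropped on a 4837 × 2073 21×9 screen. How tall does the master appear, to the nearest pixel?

Inside the 1136×710 canvas the master is width-limited at 1136.00 × 475.31.
The 16:10 canvas is height-limited in 4837×2073, giving 3316.80 × 2073.00; scale factor 2.9197.
Applying the same ×2.9197: 475.31 → 1387.78.

1388 px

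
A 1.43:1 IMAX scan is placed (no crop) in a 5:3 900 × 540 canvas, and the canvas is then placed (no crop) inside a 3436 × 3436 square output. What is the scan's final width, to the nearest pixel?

2948 px

First fit — 1.43:1 IMAX into 900×540 spans the height: 772.20 × 540.00.
Second fit — the 5:3 canvas into 3436×3436 spans the width: 3436.00 × 2061.60 (×3.8178 from 900×540).
The scan scales with it: width 772.20 × 3.8178 ≈ 2948.09.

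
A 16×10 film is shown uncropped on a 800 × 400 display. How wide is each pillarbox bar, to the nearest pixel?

Since 1.600 < 2.000, the film is height-limited.
The film is 400 × 16/10 ≈ 640.00 px wide.
Black = 800 − 640.00 = 160.00 px, or 80.00 per bar.

80 px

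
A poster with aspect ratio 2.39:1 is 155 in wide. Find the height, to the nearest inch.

Height = 155 / 2.390 = 64.85.

65 in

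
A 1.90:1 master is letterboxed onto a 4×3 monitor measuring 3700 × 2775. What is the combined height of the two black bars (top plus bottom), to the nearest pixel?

1.90:1 (1.900) > 4×3 (1.333), so the master fills the width.
Content height = 3700 / 1.900 ≈ 1947.37 px.
2775 − 1947.37 = 827.63 px of bars.

828 px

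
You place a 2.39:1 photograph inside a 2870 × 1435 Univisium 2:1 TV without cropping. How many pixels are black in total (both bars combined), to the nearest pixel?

672048 pixels

2.39:1 (2.390) > Univisium 2:1 (2.000), so the photograph fills the width.
The photograph is 2870 / 2.390 ≈ 1200.8368 px tall.
Black = 1435 − 1200.8368 = 234.1632 px.
Bar area = 234.1632 × 2870 ≈ 672048 px.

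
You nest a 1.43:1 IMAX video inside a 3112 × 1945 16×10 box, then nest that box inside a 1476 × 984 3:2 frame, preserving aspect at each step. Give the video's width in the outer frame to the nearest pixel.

1319 px

1.43:1 IMAX in 3112×1945: fills the height, so the video is 2781.35 × 1945.00.
The 16×10 canvas is width-limited in 1476×984, giving 1476.00 × 922.50; scale factor 0.4743.
The video scales with it: width 2781.35 × 0.4743 ≈ 1319.17.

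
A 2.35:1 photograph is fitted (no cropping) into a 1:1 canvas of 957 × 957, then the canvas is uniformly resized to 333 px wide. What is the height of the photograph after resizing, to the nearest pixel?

142 px

At 957×957 the photograph is width-limited, so height = 957 / 2.350 ≈ 407.23 px.
The frame scales by 333/957 = 0.3480; 407.23 × 0.3480 ≈ 141.70 px.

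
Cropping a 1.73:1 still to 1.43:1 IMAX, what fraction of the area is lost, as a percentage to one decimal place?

The height stays; only width is cut (since 1.43:1 IMAX is narrower than 1.73:1).
Area ratio = (1.430)/(1.730) = 82.66%; the remaining 17.34% is cropped out.

17.3%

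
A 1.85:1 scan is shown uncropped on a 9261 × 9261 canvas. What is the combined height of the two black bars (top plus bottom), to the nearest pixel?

1.85:1 is wider than square, so it spans the full width.
The scan is 9261 / 1.850 ≈ 5005.95 px tall.
Black = 9261 − 5005.95 = 4255.05 px.

4255 px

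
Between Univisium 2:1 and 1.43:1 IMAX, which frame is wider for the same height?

Univisium 2:1 = 2 and 1.43; 2 > 1.43.

Univisium 2:1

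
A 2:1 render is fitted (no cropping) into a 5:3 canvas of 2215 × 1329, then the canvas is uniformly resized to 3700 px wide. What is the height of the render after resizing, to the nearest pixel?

1850 px

At 2215×1329 the render is width-limited, so height = 2215 × 1/2 ≈ 1107.50 px.
Scaling 2215 → 3700 is ×1.6704, so the height becomes 1107.50 × 1.6704 ≈ 1850.00 px.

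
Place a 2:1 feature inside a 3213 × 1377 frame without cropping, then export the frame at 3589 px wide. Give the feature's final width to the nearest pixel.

Fitted into 3213×1377, the feature spans the height; its width is 1377 × 2/1 ≈ 2754.00 px.
Resizing to 3589 px wide multiplies everything by 1.1170: 2754.00 → 3076.29 px.

3076 px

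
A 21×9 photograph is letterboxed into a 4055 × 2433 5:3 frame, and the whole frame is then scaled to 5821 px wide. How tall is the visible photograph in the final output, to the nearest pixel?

At 4055×2433 the photograph is width-limited, so height = 4055 × 9/21 ≈ 1737.86 px.
Scaling 4055 → 5821 is ×1.4355, so the height becomes 1737.86 × 1.4355 ≈ 2494.71 px.

2495 px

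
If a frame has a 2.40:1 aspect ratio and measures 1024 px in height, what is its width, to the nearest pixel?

1024 × 2.400 = 2457.60.

2458 px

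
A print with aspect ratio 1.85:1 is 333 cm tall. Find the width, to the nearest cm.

616 cm

At 1.85:1, 333 × 1.850 ≈ 616.05.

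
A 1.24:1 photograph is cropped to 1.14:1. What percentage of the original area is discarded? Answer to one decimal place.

1.14:1 is narrower than 1.24:1, so the crop keeps the full height and trims the width.
(1.140)/(1.240) ≈ 0.919 of the area survives, leaving 8.06% discarded.

8.1%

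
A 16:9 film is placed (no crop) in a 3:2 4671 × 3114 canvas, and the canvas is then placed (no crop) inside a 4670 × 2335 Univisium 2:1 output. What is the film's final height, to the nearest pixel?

1970 px

First fit — 16:9 into 4671×3114 spans the width: 4671.00 × 2627.44.
Second fit — the 3:2 canvas into 4670×2335 spans the height: 3502.50 × 2335.00 (×0.7498 from 4671×3114).
The film scales with it: height 2627.44 × 0.7498 ≈ 1970.16.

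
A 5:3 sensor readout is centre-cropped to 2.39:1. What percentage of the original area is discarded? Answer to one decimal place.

30.3%

2.39:1 is wider than 5:3, so the crop keeps the full width and trims the height.
Area ratio = (1.667)/(2.390) = 69.74%; the remaining 30.26% is cropped out.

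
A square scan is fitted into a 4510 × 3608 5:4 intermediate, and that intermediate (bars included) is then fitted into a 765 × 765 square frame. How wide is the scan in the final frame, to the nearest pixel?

Inside the 4510×3608 canvas the scan is height-limited at 3608.00 × 3608.00.
Second fit — the 5:4 canvas into 765×765 spans the width: 765.00 × 612.00 (×0.1696 from 4510×3608).
So the scan's width is 3608.00 × 0.1696 ≈ 612.00.

612 px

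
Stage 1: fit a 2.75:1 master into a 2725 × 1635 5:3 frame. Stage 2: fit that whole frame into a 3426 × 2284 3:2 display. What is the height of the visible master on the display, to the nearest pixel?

Inside the 2725×1635 canvas the master is width-limited at 2725.00 × 990.91.
5:3 in 3426×2284: fills the width, so the intermediate becomes 3426.00 × 2055.60 — a scale of ×1.2572.
The master scales with it: height 990.91 × 1.2572 ≈ 1245.82.

1246 px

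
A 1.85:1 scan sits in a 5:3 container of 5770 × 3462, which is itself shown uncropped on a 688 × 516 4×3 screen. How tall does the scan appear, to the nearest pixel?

Inside the 5770×3462 canvas the scan is width-limited at 5770.00 × 3118.92.
5:3 in 688×516: fills the width, so the intermediate becomes 688.00 × 412.80 — a scale of ×0.1192.
Applying the same ×0.1192: 3118.92 → 371.89.

372 px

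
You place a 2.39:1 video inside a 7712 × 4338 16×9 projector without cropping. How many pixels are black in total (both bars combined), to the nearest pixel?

2.39:1 is wider than 16×9, so it spans the full width.
Content height = 7712 / 2.390 ≈ 3226.7782 px.
Black = 4338 − 3226.7782 = 1111.2218 px.
That's 1111.2218 × 7712 ≈ 8569742 black pixels.

8569742 pixels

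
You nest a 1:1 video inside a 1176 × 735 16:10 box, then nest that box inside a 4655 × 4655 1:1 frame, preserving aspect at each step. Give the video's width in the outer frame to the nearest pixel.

Inside the 1176×735 canvas the video is height-limited at 735.00 × 735.00.
Second fit — the 16:10 canvas into 4655×4655 spans the width: 4655.00 × 2909.38 (×3.9583 from 1176×735).
So the video's width is 735.00 × 3.9583 ≈ 2909.38.

2909 px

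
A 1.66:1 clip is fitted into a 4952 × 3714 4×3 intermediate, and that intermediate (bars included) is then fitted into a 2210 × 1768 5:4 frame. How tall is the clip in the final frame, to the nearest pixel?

1.66:1 in 4952×3714: fills the width, so the clip is 4952.00 × 2983.13.
4×3 in 2210×1768: fills the width, so the intermediate becomes 2210.00 × 1657.50 — a scale of ×0.4463.
So the clip's height is 2983.13 × 0.4463 ≈ 1331.33.

1331 px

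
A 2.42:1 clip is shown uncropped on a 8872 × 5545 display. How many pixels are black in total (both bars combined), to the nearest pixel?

2.42:1 is wider than 16:10, so it spans the full width.
That makes the image 3666.1157 px tall (8872 / 2.420).
5545 − 3666.1157 = 1878.8843 px of bars.
Across the 8872-px span: 1878.8843 × 8872 ≈ 16669461 px.

16669461 pixels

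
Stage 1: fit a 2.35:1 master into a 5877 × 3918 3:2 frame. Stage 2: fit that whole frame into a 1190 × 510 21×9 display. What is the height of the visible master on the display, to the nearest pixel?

First fit — 2.35:1 into 5877×3918 spans the width: 5877.00 × 2500.85.
The 3:2 canvas is height-limited in 1190×510, giving 765.00 × 510.00; scale factor 0.1302.
The master scales with it: height 2500.85 × 0.1302 ≈ 325.53.

326 px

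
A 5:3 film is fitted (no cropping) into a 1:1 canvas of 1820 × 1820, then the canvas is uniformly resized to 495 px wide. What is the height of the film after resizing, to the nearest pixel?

297 px

At 1820×1820 the film is width-limited, so height = 1820 × 3/5 ≈ 1092.00 px.
Resizing to 495 px wide multiplies everything by 0.2720: 1092.00 → 297.00 px.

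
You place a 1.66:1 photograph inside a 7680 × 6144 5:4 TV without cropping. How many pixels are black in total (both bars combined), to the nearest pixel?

1.66:1 (1.660) > 5:4 (1.250), so the photograph fills the width.
That makes the image 4626.5060 px tall (7680 / 1.660).
6144 − 4626.5060 = 1517.4940 px of bars.
Bar area = 1517.4940 × 7680 ≈ 11654354 px.

11654354 pixels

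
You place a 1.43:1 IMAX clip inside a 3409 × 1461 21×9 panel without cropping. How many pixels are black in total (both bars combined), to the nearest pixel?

Since 1.430 < 2.333, the clip is height-limited.
Content width = 1461 × 1.430 ≈ 2089.2300 px.
3409 − 2089.2300 = 1319.7700 px of bars.
That's 1319.7700 × 1461 ≈ 1928184 black pixels.

1928184 pixels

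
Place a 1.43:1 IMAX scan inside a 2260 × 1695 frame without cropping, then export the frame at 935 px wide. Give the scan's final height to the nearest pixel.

654 px

In the 2260×1695 frame the scan fills the width: height = 2260 / 1.430 ≈ 1580.42 px.
Resizing to 935 px wide multiplies everything by 0.4137: 1580.42 → 653.85 px.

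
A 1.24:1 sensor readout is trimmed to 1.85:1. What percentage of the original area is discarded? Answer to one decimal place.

1.85:1 is wider than 1.24:1, so the crop keeps the full width and trims the height.
Fraction kept = (1.240)/(1.850) ≈ 67.03%, so 32.97% is lost.

33.0%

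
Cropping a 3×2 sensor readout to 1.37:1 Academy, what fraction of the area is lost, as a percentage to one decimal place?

8.7%

1.37:1 Academy is narrower than 3×2, so the crop keeps the full height and trims the width.
Fraction kept = (1.370)/(1.500) ≈ 91.33%, so 8.67% is lost.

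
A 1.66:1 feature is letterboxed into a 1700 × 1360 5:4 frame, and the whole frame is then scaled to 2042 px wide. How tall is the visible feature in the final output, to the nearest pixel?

1230 px

At 1700×1360 the feature is width-limited, so height = 1700 / 1.660 ≈ 1024.10 px.
Scaling 1700 → 2042 is ×1.2012, so the height becomes 1024.10 × 1.2012 ≈ 1230.12 px.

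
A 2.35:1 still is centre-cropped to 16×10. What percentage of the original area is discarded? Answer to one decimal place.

31.9%

Going from 2.35:1 to 16×10 means cutting width while keeping height.
(1.600)/(2.350) ≈ 0.681 of the area survives, leaving 31.91% discarded.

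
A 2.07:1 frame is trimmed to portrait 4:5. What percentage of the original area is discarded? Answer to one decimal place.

Going from 2.07:1 to portrait 4:5 means cutting width while keeping height.
Fraction kept = (0.800)/(2.070) ≈ 38.65%, so 61.35% is lost.

61.4%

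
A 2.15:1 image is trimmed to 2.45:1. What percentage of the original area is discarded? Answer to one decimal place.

12.2%

Going from 2.15:1 to 2.45:1 means cutting height while keeping width.
Area ratio = (2.150)/(2.450) = 87.76%; the remaining 12.24% is cropped out.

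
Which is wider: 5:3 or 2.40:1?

5:3 = 1.667 and 2.4; 2.4 > 1.667.

2.40:1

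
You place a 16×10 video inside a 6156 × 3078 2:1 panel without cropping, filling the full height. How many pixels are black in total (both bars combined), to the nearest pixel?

Content width = 3078 × 16/10 ≈ 4924.8000 px.
Leftover width: 6156 − 4924.8000 = 1231.2000 px.
Across the 3078-px span: 1231.2000 × 3078 ≈ 3789634 px.

3789634 pixels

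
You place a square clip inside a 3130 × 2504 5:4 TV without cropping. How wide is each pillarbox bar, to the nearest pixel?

313 px

square (1.000) < 5:4 (1.250), so the clip fills the height.
Content width = 2504 × 1/1 ≈ 2504.00 px.
Black = 3130 − 2504.00 = 626.00 px, or 313.00 per bar.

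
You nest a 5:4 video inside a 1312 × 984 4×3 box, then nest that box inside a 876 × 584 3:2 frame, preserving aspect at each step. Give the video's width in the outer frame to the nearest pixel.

730 px

5:4 in 1312×984: fills the height, so the video is 1230.00 × 984.00.
The 4×3 canvas is height-limited in 876×584, giving 778.67 × 584.00; scale factor 0.5935.
Applying the same ×0.5935: 1230.00 → 730.00.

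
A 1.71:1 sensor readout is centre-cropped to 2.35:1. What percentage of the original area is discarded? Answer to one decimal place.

27.2%

The width stays; only height is cut (since 2.35:1 is wider than 1.71:1).
Fraction kept = (1.710)/(2.350) ≈ 72.77%, so 27.23% is lost.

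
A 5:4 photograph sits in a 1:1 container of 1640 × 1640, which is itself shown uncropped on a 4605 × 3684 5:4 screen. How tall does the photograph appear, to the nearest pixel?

Inside the 1640×1640 canvas the photograph is width-limited at 1640.00 × 1312.00.
1:1 in 4605×3684: fills the height, so the intermediate becomes 3684.00 × 3684.00 — a scale of ×2.2463.
Applying the same ×2.2463: 1312.00 → 2947.20.

2947 px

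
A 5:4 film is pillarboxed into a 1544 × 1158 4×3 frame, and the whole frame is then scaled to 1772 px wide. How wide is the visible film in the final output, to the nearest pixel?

Fitted into 1544×1158, the film spans the height; its width is 1158 × 5/4 ≈ 1447.50 px.
Resizing to 1772 px wide multiplies everything by 1.1477: 1447.50 → 1661.25 px.

1661 px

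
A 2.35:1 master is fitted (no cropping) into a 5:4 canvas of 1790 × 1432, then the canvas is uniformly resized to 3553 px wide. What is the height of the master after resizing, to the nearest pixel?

1512 px

At 1790×1432 the master is width-limited, so height = 1790 / 2.350 ≈ 761.70 px.
Resizing to 3553 px wide multiplies everything by 1.9849: 761.70 → 1511.91 px.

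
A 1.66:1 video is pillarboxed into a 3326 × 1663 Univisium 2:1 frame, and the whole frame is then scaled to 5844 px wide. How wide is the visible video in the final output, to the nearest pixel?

In the 3326×1663 frame the video fills the height: width = 1663 × 1.660 ≈ 2760.58 px.
The frame scales by 5844/3326 = 1.7571; 2760.58 × 1.7571 ≈ 4850.52 px.

4851 px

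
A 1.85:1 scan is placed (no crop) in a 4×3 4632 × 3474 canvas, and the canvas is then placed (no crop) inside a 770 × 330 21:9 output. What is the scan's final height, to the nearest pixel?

1.85:1 in 4632×3474: fills the width, so the scan is 4632.00 × 2503.78.
The 4×3 canvas is height-limited in 770×330, giving 440.00 × 330.00; scale factor 0.0950.
Applying the same ×0.0950: 2503.78 → 237.84.

238 px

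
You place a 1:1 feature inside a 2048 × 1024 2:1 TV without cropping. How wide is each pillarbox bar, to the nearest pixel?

512 px

Since 1.000 < 2.000, the feature is height-limited.
The feature is 1024 × 1/1 ≈ 1024.00 px wide.
2048 − 1024.00 = 1024.00 px of bars (512.00 each).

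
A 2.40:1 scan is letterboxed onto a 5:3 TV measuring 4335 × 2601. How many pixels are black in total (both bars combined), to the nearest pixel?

3445241 pixels

Since 2.400 > 1.667, the scan is width-limited.
That makes the image 1806.2500 px tall (4335 / 2.400).
2601 − 1806.2500 = 794.7500 px of bars.
Across the 4335-px span: 794.7500 × 4335 ≈ 3445241 px.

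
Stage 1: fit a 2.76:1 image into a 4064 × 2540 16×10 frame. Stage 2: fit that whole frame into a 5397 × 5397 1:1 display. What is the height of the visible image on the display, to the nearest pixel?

First fit — 2.76:1 into 4064×2540 spans the width: 4064.00 × 1472.46.
The 16×10 canvas is width-limited in 5397×5397, giving 5397.00 × 3373.12; scale factor 1.3280.
The image scales with it: height 1472.46 × 1.3280 ≈ 1955.43.

1955 px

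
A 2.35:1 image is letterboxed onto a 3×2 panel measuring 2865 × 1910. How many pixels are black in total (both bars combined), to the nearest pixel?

1979288 pixels

2.35:1 (2.350) > 3×2 (1.500), so the image fills the width.
The image is 2865 / 2.350 ≈ 1219.1489 px tall.
1910 − 1219.1489 = 690.8511 px of bars.
Across the 2865-px span: 690.8511 × 2865 ≈ 1979288 px.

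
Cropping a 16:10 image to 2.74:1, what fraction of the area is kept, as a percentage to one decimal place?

2.74:1 is wider than 16:10, so the crop keeps the full width and trims the height.
Area ratio = (1.600)/(2.740) = 58.39% retained.

58.4%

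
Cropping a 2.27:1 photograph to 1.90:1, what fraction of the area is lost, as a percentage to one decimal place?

16.3%

1.90:1 is narrower than 2.27:1, so the crop keeps the full height and trims the width.
(1.900)/(2.270) ≈ 0.837 of the area survives, leaving 16.30% discarded.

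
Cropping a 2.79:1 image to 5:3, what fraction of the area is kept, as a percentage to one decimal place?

59.7%

The height stays; only width is cut (since 5:3 is narrower than 2.79:1).
Fraction kept = (1.667)/(2.790) ≈ 59.74%.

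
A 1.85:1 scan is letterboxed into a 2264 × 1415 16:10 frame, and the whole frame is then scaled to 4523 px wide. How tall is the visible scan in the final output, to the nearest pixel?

At 2264×1415 the scan is width-limited, so height = 2264 / 1.850 ≈ 1223.78 px.
The frame scales by 4523/2264 = 1.9978; 1223.78 × 1.9978 ≈ 2444.86 px.

2445 px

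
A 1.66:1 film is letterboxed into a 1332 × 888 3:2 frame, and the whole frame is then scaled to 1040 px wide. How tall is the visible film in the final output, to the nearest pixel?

627 px

In the 1332×888 frame the film fills the width: height = 1332 / 1.660 ≈ 802.41 px.
The frame scales by 1040/1332 = 0.7808; 802.41 × 0.7808 ≈ 626.51 px.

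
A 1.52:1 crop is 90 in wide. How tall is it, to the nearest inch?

59 in

At 1.52:1, 90 / 1.520 ≈ 59.21.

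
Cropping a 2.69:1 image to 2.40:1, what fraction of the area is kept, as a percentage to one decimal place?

89.2%

Going from 2.69:1 to 2.40:1 means cutting width while keeping height.
Area ratio = (2.400)/(2.690) = 89.22% retained.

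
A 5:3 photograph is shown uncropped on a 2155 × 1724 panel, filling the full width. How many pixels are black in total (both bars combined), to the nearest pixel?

Content height = 2155 × 3/5 ≈ 1293.0000 px.
Leftover height: 1724 − 1293.0000 = 431.0000 px.
Across the 2155-px span: 431.0000 × 2155 ≈ 928805 px.

928805 pixels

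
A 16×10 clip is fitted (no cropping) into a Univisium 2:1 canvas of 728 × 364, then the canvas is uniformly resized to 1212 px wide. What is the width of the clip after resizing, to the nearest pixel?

In the 728×364 frame the clip fills the height: width = 364 × 16/10 ≈ 582.40 px.
Resizing to 1212 px wide multiplies everything by 1.6648: 582.40 → 969.60 px.

970 px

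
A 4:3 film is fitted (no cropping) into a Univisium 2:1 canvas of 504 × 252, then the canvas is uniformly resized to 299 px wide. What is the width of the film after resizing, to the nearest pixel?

In the 504×252 frame the film fills the height: width = 252 × 4/3 ≈ 336.00 px.
The frame scales by 299/504 = 0.5933; 336.00 × 0.5933 ≈ 199.33 px.

199 px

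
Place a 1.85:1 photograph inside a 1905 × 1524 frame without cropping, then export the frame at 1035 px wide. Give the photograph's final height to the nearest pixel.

At 1905×1524 the photograph is width-limited, so height = 1905 / 1.850 ≈ 1029.73 px.
Scaling 1905 → 1035 is ×0.5433, so the height becomes 1029.73 × 0.5433 ≈ 559.46 px.

559 px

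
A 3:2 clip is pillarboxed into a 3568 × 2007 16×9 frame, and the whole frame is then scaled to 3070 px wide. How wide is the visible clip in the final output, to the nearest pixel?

2590 px

At 3568×2007 the clip is height-limited, so width = 2007 × 3/2 ≈ 3010.50 px.
The frame scales by 3070/3568 = 0.8604; 3010.50 × 0.8604 ≈ 2590.31 px.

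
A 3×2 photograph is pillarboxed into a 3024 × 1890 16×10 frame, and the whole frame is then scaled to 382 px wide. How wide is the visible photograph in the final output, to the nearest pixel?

358 px

In the 3024×1890 frame the photograph fills the height: width = 1890 × 3/2 ≈ 2835.00 px.
The frame scales by 382/3024 = 0.1263; 2835.00 × 0.1263 ≈ 358.12 px.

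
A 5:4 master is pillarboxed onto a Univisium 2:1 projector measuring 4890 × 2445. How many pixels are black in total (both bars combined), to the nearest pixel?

5:4 is narrower than Univisium 2:1, so it spans the full height.
The master is 2445 × 5/4 ≈ 3056.2500 px wide.
Black = 4890 − 3056.2500 = 1833.7500 px.
That's 1833.7500 × 2445 ≈ 4483519 black pixels.

4483519 pixels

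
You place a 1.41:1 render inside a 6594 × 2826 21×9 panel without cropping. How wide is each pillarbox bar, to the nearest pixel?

1305 px

1.41:1 (1.410) < 21×9 (2.333), so the render fills the height.
The render is 2826 × 1.410 ≈ 3984.66 px wide.
Black = 6594 − 3984.66 = 2609.34 px, or 1304.67 per bar.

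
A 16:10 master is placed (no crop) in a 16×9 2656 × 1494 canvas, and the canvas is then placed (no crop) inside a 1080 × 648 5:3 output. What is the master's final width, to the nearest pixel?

972 px

First fit — 16:10 into 2656×1494 spans the height: 2390.40 × 1494.00.
Second fit — the 16×9 canvas into 1080×648 spans the width: 1080.00 × 607.50 (×0.4066 from 2656×1494).
So the master's width is 2390.40 × 0.4066 ≈ 972.00.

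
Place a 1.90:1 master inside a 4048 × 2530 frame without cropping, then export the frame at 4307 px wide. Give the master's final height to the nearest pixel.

2267 px

Fitted into 4048×2530, the master spans the width; its height is 4048 / 1.900 ≈ 2130.53 px.
The frame scales by 4307/4048 = 1.0640; 2130.53 × 1.0640 ≈ 2266.84 px.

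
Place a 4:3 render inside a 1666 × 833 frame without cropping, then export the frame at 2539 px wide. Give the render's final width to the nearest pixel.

In the 1666×833 frame the render fills the height: width = 833 × 4/3 ≈ 1110.67 px.
The frame scales by 2539/1666 = 1.5240; 1110.67 × 1.5240 ≈ 1692.67 px.

1693 px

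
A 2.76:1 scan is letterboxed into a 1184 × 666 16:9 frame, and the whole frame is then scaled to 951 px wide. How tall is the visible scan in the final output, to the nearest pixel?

345 px

Fitted into 1184×666, the scan spans the width; its height is 1184 / 2.760 ≈ 428.99 px.
Scaling 1184 → 951 is ×0.8032, so the height becomes 428.99 × 0.8032 ≈ 344.57 px.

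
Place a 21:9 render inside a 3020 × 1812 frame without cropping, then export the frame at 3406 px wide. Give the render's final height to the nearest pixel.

1460 px

In the 3020×1812 frame the render fills the width: height = 3020 × 9/21 ≈ 1294.29 px.
Scaling 3020 → 3406 is ×1.1278, so the height becomes 1294.29 × 1.1278 ≈ 1459.71 px.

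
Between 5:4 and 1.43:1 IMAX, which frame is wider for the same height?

1.43:1 IMAX

5:4 = 1.25 and 1.43; 1.43 > 1.25.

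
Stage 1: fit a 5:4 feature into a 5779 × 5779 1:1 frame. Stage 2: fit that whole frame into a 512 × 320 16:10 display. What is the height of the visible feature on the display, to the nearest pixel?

5:4 in 5779×5779: fills the width, so the feature is 5779.00 × 4623.20.
Second fit — the 1:1 canvas into 512×320 spans the height: 320.00 × 320.00 (×0.0554 from 5779×5779).
So the feature's height is 4623.20 × 0.0554 ≈ 256.00.

256 px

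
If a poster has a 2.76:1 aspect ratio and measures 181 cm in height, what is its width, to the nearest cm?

500 cm

Width = 181 × 2.760 = 499.56.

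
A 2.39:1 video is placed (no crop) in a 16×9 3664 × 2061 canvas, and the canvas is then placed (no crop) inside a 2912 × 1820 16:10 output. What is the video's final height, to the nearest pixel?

2.39:1 in 3664×2061: fills the width, so the video is 3664.00 × 1533.05.
The 16×9 canvas is width-limited in 2912×1820, giving 2912.00 × 1638.00; scale factor 0.7948.
Applying the same ×0.7948: 1533.05 → 1218.41.

1218 px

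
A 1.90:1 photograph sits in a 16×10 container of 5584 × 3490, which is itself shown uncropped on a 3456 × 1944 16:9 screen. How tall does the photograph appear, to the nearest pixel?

1637 px

1.90:1 in 5584×3490: fills the width, so the photograph is 5584.00 × 2938.95.
Second fit — the 16×10 canvas into 3456×1944 spans the height: 3110.40 × 1944.00 (×0.5570 from 5584×3490).
Applying the same ×0.5570: 2938.95 → 1637.05.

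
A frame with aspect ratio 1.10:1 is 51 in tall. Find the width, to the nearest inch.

56 in

At 1.10:1, 51 × 1.100 ≈ 56.10.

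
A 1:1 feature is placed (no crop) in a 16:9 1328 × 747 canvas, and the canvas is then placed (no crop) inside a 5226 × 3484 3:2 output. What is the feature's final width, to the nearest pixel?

2940 px

First fit — 1:1 into 1328×747 spans the height: 747.00 × 747.00.
Second fit — the 16:9 canvas into 5226×3484 spans the width: 5226.00 × 2939.62 (×3.9352 from 1328×747).
The feature scales with it: width 747.00 × 3.9352 ≈ 2939.62.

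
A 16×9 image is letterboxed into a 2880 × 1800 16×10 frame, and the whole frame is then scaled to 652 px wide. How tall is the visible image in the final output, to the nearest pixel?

At 2880×1800 the image is width-limited, so height = 2880 × 9/16 ≈ 1620.00 px.
Scaling 2880 → 652 is ×0.2264, so the height becomes 1620.00 × 0.2264 ≈ 366.75 px.

367 px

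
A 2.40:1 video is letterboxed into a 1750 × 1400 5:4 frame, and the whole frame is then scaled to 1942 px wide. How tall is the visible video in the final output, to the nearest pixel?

In the 1750×1400 frame the video fills the width: height = 1750 / 2.400 ≈ 729.17 px.
The frame scales by 1942/1750 = 1.1097; 729.17 × 1.1097 ≈ 809.17 px.

809 px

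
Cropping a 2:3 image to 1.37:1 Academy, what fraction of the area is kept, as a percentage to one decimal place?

48.7%

1.37:1 Academy is wider than 2:3, so the crop keeps the full width and trims the height.
Fraction kept = (0.667)/(1.370) ≈ 48.66%.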